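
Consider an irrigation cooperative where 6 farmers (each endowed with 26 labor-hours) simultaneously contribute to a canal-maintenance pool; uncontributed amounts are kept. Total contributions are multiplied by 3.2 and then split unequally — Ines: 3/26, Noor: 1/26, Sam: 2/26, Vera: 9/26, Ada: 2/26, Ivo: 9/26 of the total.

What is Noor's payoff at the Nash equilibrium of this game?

A player with share s gets back 3.2·s per unit contributed, so full contribution is dominant for anyone with s > 1/3.2 = 0.3125 and zero contribution is dominant for anyone below.
The shares above 0.3125 belong to Vera and Ivo, contributing 26 each; the remaining 4 contribute 0. Total contributed: 52.
Noor keeps 26 and receives 3.2 × 52 × 1/26 = 6.40 from the canal-maintenance pool, for a payoff of 32.40.

32.40 labor-hours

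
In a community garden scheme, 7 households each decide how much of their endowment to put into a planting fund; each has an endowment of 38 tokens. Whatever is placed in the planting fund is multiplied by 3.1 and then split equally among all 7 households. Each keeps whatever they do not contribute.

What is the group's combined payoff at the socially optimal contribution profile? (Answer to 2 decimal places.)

Each contributed unit returns 3.100 to the group as a whole (0.4429 to each of 7 players), which exceeds 1, so the social optimum is full contribution: group total = 3.100 × 266 = 824.60.

824.60 tokens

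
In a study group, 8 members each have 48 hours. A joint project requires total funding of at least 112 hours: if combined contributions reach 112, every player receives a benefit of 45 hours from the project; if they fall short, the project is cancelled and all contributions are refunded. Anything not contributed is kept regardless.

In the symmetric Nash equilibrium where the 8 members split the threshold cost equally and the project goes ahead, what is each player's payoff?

79 hours

Equal share of the threshold: 112/8 = 14.
At this profile no one gains by cutting their contribution: any cut drops the total below 112, the project is cancelled, contributions are refunded, and the deviator ends with 48, which is less than 48 − 14 + 45 = 79. Contributing more than 14 just wastes the excess. So contributing exactly 14 is a best response.
Each player's payoff: 48 − 14 + 45 = 79.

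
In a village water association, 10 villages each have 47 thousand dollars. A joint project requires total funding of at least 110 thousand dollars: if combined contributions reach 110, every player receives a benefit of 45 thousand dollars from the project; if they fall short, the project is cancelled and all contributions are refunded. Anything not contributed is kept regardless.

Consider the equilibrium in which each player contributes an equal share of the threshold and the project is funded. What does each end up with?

81 thousand dollars

Equal share of the threshold: 110/10 = 11.
At this profile no one gains by cutting their contribution: any cut drops the total below 110, the project is cancelled, contributions are refunded, and the deviator ends with 47, which is less than 47 − 11 + 45 = 81. Contributing more than 11 just wastes the excess. So contributing exactly 11 is a best response.
Each player's payoff: 47 − 11 + 45 = 81.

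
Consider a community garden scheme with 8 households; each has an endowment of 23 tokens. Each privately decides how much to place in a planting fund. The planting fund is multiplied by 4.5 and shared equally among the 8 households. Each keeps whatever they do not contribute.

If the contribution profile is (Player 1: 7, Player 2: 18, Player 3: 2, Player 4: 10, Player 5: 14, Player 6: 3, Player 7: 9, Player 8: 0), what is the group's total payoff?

Total contributed: 7 + 18 + 2 + 10 + 14 + 3 + 9 + 0 = 63; total kept: 8 × 23 − 63 = 121.
The planting fund pays out 4.5 × 63 = 283.50 in aggregate.
Group total = 121 + 283.50 = 404.50.

404.50 tokens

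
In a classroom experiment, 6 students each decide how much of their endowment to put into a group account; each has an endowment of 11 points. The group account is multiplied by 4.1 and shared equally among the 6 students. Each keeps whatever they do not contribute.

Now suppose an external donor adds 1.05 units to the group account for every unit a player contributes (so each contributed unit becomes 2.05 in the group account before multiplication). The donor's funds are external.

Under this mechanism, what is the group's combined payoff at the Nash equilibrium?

The effective private return per unit is now 4.1 × 2.05 / 6 = 1.4008 > 1, so every player's dominant strategy flips to full contribution.
At the Nash equilibrium everyone contributes 11. Group total payoff = 4.1 × 2.05 × 66 = 554.73.

554.73 points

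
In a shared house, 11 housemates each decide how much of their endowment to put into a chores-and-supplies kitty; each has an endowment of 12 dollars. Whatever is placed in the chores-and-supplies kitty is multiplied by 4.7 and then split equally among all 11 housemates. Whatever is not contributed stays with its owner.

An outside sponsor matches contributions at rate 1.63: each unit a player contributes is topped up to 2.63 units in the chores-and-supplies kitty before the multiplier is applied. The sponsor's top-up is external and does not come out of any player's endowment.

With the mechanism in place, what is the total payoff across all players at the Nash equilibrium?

Under the mechanism each unit contributed yields 4.7 × 2.63 / 11 = 1.1237 back to its contributor per unit of net cost, which exceeds 1, making full contribution the dominant choice for everyone.
So the Nash equilibrium is full contribution by all 11; the group earns 4.7 × 2.63 × 132 = 1631.65.

1631.65 dollars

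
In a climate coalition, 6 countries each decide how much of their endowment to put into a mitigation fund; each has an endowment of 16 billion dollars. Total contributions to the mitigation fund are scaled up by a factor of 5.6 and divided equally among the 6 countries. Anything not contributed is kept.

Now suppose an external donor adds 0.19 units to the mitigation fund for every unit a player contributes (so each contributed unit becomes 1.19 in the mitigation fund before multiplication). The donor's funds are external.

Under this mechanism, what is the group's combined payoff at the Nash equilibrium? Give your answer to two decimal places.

With the mechanism, a contributed unit returns 5.6 × 1.19 / 6 = 1.1107 per unit of net cost to the contributor — now above 1 — so contributing fully is weakly dominant for every player.
So the Nash equilibrium is full contribution by all 6; the group earns 5.6 × 1.19 × 96 = 639.74.

639.74 billion dollars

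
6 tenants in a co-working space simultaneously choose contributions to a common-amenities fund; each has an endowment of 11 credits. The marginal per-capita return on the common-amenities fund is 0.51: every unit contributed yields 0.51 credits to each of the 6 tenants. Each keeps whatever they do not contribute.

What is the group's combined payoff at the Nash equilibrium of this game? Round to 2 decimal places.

66.00 credits

The private return per contributed unit is 0.51 < 1, so contributing 0 is dominant for every player. At the Nash equilibrium everyone keeps their 11, and the group total is 6 × 11 = 66.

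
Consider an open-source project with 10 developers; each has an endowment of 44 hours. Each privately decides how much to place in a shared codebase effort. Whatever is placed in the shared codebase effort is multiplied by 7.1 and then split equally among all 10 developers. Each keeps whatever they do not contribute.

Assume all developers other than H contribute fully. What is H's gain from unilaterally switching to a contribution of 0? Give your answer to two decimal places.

12.76 hours

Switching from a contribution of 44 to 0 lets H keep an extra 44 hours, but lowers the shared codebase effort by 44, which costs H their own share of that drop: 7.1/10 × 44 = 31.24.
Net gain = 44 − 31.24 = 12.76. The private return per contributed unit (0.7100) is below 1, so free-riding is indeed the best response regardless of what the others do.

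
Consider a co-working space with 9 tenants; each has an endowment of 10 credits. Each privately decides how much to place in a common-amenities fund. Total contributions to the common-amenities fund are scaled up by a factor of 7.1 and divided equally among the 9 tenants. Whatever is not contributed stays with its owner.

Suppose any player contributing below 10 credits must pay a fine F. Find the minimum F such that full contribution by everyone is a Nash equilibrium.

Given the others contribute fully, the best deviation is to contribute 0 (any partial contribution still incurs the fine and gives up units whose private return 0.7889 is below 1).
Deviating from 10 to 0 saves 10 credits but forfeits the deviator's share of the drop in the common-amenities fund: 7.1/9 × 10 = 7.89.
So the deviation gain is 10 − 7.89 = 2.11, and the fine must be at least 2.11 credits to wipe it out.

2.11 credits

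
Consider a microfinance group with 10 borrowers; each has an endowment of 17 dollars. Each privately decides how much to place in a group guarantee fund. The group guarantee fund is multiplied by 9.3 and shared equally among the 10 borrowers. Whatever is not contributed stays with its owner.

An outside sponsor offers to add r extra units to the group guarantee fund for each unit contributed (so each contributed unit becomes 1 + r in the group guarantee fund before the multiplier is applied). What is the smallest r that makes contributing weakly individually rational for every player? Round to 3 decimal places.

0.075

With matching at rate r, one contributed unit becomes (1 + r) in the group guarantee fund and returns 9.3 × (1 + r) / 10 to the contributor.
Setting this equal to 1: 1 + r = 10/9.3 = 1.0753.
So the minimum matching rate is r = 1.0753 − 1 = 0.075.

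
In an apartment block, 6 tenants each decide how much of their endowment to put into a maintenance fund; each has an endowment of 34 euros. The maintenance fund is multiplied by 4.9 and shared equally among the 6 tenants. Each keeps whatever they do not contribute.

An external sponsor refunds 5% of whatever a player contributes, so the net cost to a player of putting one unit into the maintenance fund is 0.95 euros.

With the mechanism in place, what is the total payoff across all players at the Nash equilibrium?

The effective private return is (4.9/6) / 0.95 = 0.8596, which is still under 1, so the mechanism doesn't change anyone's dominant strategy: zero contribution.
Everyone keeps their endowment and the group total is 6 × 34 = 204.

204.00 euros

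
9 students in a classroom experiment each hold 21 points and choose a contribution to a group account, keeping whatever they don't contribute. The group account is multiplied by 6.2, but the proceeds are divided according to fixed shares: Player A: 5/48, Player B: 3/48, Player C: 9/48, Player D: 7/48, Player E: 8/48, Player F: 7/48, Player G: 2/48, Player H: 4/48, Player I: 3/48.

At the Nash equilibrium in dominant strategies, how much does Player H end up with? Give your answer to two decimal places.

42.70 points

For player j, contributing a unit is worthwhile iff 6.2 × (j's share) ≥ 1, i.e. iff j's share is at least 0.1613.
Player C and Player E clear that bar, contributing 21 each; the remaining 7 contribute 0. Total contributed: 42.
Player H keeps 21 and receives 6.2 × 42 × 4/48 = 21.70 from the group account, for a payoff of 42.70.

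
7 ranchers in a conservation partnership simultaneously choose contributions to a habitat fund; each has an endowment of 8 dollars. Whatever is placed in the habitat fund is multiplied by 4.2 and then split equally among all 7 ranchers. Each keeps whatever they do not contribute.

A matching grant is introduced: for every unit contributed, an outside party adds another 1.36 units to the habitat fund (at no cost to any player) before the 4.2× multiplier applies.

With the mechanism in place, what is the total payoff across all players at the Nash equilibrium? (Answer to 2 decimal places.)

Under the mechanism each unit contributed yields 4.2 × 2.36 / 7 = 1.4160 back to its contributor per unit of net cost, which exceeds 1, making full contribution the dominant choice for everyone.
At the Nash equilibrium everyone contributes 8. Group total payoff = 4.2 × 2.36 × 56 = 555.07.

555.07 dollars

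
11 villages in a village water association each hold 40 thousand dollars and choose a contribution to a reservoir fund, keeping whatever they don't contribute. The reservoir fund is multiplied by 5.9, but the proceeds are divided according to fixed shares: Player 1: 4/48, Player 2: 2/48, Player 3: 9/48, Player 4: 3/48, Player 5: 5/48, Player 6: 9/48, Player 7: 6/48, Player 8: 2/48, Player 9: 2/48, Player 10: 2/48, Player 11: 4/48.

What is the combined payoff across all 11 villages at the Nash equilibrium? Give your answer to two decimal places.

832.00 thousand dollars

Each unit j contributes comes back to j as 5.9 × (j's share), so j prefers to contribute only if that share exceeds 1/5.9 = 0.1695; otherwise keeping the unit dominates.
The shares above 0.1695 belong to Player 3 and Player 6, contributing 40 each; the remaining 9 contribute 0. Total contributed: 80.
The reservoir fund pays out 5.9 × 80 = 472.00 in total (split across the unequal shares, but the aggregate is all that matters for the group sum).
The 9 free-riders keep 40 each, adding 360. Group total = 360 + 472.00 = 832.00.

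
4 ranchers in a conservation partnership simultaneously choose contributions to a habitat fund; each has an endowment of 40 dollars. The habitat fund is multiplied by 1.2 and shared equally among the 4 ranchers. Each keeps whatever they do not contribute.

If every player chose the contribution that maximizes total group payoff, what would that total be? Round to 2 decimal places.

Each contributed unit returns 1.200 to the group as a whole (0.3000 to each of 4 players), which exceeds 1, so the social optimum is full contribution: group total = 1.200 × 160 = 192.00.

192.00 dollars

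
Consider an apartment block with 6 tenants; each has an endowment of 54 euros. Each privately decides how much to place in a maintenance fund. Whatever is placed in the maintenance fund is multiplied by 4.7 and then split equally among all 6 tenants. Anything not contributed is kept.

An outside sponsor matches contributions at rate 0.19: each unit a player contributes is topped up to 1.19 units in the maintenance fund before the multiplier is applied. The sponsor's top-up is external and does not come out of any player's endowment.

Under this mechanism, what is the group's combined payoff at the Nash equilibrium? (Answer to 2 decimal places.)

Even with the mechanism, each unit contributed returns only 4.7 × 1.19 / 6 = 0.9322 per unit of net cost, so contributing nothing is still dominant.
Everyone keeps their endowment and the group total is 6 × 54 = 324.

324.00 euros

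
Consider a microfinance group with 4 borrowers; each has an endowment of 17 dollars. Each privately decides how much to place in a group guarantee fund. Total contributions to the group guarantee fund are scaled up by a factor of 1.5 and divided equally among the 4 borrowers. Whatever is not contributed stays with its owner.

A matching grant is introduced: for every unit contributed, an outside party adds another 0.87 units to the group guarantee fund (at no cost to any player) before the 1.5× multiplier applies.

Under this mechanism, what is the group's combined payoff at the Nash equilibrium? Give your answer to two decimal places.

68.00 dollars

With the mechanism, a contributed unit returns 1.5 × 1.87 / 4 = 0.7013 per unit of net cost — still below 1 — so contributing 0 remains dominant for every player.
At the Nash equilibrium no one contributes; group total payoff = 4 × 17 = 68.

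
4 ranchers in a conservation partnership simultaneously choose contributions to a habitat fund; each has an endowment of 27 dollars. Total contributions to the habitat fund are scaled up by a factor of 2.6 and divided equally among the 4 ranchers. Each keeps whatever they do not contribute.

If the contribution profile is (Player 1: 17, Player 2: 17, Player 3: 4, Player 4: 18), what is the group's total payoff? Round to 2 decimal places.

Total contributed: 17 + 17 + 4 + 18 = 56; total kept: 4 × 27 − 56 = 52.
The habitat fund pays out 2.6 × 56 = 145.60 in aggregate.
Group total = 52 + 145.60 = 197.60.

197.60 dollars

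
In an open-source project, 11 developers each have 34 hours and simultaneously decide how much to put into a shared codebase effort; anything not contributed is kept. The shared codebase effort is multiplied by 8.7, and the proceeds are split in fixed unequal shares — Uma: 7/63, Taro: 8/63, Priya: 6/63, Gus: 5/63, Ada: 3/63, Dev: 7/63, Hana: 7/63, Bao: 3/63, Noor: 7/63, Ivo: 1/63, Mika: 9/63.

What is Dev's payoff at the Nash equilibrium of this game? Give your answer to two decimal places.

A player with share s gets back 8.7·s per unit contributed, so full contribution is dominant for anyone with s > 1/8.7 = 0.1149 and zero contribution is dominant for anyone below.
The shares above 0.1149 belong to Taro and Mika, contributing 34 each; the remaining 9 contribute 0. Total contributed: 68.
Dev keeps 34 and receives 8.7 × 68 × 7/63 = 65.73 from the shared codebase effort, for a payoff of 99.73.

99.73 hours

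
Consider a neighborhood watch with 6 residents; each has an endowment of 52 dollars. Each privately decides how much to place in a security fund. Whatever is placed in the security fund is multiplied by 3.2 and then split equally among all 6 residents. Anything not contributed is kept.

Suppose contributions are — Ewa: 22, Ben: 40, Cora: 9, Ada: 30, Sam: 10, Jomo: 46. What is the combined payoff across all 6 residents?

657.40 dollars

Total contributed: 22 + 40 + 9 + 30 + 10 + 46 = 157; total kept: 6 × 52 − 157 = 155.
The security fund pays out 3.2 × 157 = 502.40 in aggregate.
Group total = 155 + 502.40 = 657.40.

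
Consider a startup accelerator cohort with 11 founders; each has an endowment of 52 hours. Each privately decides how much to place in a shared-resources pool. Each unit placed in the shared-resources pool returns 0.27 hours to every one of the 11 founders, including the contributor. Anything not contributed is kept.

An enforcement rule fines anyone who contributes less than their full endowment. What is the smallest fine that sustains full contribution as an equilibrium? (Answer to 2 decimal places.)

37.96 hours

Given the others contribute fully, the best deviation is to contribute 0 (any partial contribution still incurs the fine and gives up units whose private return 0.27 is below 1).
Deviating from 52 to 0 saves 52 hours but forfeits the deviator's share of the drop in the shared-resources pool: 0.27 × 52 = 14.04.
So the deviation gain is 52 − 14.04 = 37.96, and the fine must be at least 37.96 hours to wipe it out.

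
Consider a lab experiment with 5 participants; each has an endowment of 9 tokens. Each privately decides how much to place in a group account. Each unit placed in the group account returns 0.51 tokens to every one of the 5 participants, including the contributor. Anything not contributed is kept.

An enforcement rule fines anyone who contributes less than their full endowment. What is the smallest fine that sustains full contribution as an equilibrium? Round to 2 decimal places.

Given the others contribute fully, the best deviation is to contribute 0 (any partial contribution still incurs the fine and gives up units whose private return 0.51 is below 1).
Deviating from 9 to 0 saves 9 tokens but forfeits the deviator's share of the drop in the group account: 0.51 × 9 = 4.59.
So the deviation gain is 9 − 4.59 = 4.41, and the fine must be at least 4.41 tokens to wipe it out.

4.41 tokens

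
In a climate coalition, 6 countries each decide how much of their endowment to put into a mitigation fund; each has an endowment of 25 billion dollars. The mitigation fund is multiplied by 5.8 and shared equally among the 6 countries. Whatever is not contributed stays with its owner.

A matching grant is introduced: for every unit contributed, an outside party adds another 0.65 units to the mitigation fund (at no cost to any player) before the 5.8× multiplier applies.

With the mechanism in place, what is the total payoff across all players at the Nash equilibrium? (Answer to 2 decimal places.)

With the mechanism, a contributed unit returns 5.8 × 1.65 / 6 = 1.5950 per unit of net cost to the contributor — now above 1 — so contributing fully is weakly dominant for every player.
So the Nash equilibrium is full contribution by all 6; the group earns 5.8 × 1.65 × 150 = 1435.50.

1435.50 billion dollars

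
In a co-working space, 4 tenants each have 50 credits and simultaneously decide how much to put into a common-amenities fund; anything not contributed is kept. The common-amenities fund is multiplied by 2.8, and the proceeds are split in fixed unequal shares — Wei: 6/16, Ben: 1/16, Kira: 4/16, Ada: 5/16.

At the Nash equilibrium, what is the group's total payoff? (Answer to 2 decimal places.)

290.00 credits

A player with share s gets back 2.8·s per unit contributed, so full contribution is dominant for anyone with s > 1/2.8 = 0.3571 and zero contribution is dominant for anyone below.
Wei alone (share 6/16) is above the threshold, contributing 50; the remaining 3 contribute 0. Total contributed: 50.
The common-amenities fund pays out 2.8 × 50 = 140.00 in total (split across the unequal shares, but the aggregate is all that matters for the group sum).
The 3 free-riders keep 50 each, adding 150. Group total = 150 + 140.00 = 290.00.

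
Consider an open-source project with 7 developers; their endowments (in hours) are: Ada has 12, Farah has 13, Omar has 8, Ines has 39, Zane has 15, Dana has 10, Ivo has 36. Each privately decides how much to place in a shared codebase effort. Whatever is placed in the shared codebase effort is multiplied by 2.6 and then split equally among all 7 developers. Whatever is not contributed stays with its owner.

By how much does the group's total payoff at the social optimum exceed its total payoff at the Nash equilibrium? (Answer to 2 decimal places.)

The private return per contributed unit is 2.6/7 = 0.3714 < 1 for every player regardless of endowment, so the Nash equilibrium is zero contribution and the group total is Σ E_j = 12 + 13 + 8 + 39 + 15 + 10 + 36 = 133.
Each contributed unit returns 2.600 to the group, so the social optimum is full contribution by everyone: group total = 2.600 × 133 = 345.80.
Efficiency loss = (2.600 − 1) × 133 = 212.80.

212.80 hours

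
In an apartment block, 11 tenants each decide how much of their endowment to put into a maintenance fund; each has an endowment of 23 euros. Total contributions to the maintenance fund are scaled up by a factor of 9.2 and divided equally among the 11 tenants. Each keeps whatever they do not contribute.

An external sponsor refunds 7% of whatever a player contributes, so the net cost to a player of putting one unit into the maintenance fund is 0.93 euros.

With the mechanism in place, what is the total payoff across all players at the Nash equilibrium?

253.00 euros

Even with the mechanism, each unit contributed returns only (9.2/11) / 0.93 = 0.8993 per unit of net cost, so contributing nothing is still dominant.
At the Nash equilibrium no one contributes; group total payoff = 11 × 23 = 253.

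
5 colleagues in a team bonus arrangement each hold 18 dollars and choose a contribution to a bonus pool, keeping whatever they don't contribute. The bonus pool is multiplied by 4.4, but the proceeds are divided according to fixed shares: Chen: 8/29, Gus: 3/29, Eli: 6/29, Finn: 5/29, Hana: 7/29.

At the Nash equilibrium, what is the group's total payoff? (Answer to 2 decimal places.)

Player j's private return per contributed unit is 4.4 × (j's share). Contributing is weakly dominant for j when that share is at least 1/4.4 = 0.2273, and contributing 0 is dominant otherwise.
Chen and Hana are above the threshold, contributing 18 each; the remaining 3 contribute 0. Total contributed: 36.
The bonus pool pays out 4.4 × 36 = 158.40 in total (split across the unequal shares, but the aggregate is all that matters for the group sum).
The 3 free-riders keep 18 each, adding 54. Group total = 54 + 158.40 = 212.40.

212.40 dollars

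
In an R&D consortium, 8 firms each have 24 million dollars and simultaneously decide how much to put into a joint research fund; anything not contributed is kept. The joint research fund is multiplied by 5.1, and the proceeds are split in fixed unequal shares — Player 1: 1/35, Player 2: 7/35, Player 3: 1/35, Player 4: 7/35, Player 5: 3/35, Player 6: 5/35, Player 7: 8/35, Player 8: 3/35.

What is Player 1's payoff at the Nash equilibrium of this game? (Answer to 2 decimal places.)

34.49 million dollars

Player j's private return per contributed unit is 5.1 × (j's share). Contributing is weakly dominant for j when that share is at least 1/5.1 = 0.1961, and contributing 0 is dominant otherwise.
Player 2, Player 4 and Player 7 clear that bar, contributing 24 each; the remaining 5 contribute 0. Total contributed: 72.
Player 1 keeps 24 and receives 5.1 × 72 × 1/35 = 10.49 from the joint research fund, for a payoff of 34.49.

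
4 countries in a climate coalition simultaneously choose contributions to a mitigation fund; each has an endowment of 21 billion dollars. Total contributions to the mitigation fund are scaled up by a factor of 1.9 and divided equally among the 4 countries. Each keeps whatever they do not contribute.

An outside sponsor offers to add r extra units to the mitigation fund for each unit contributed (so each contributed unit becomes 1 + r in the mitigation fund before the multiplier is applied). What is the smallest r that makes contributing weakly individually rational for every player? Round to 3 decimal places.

1.105

With matching at rate r, one contributed unit becomes (1 + r) in the mitigation fund and returns 1.9 × (1 + r) / 4 to the contributor.
Setting this equal to 1: 1 + r = 4/1.9 = 2.1053.
So the minimum matching rate is r = 2.1053 − 1 = 1.105.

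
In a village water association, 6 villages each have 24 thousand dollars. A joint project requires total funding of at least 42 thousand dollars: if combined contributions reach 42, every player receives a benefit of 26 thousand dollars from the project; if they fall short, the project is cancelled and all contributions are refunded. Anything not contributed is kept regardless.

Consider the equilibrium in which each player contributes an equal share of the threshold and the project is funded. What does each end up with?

43 thousand dollars

Equal share of the threshold: 42/6 = 7.
At this profile no one gains by cutting their contribution: any cut drops the total below 42, the project is cancelled, contributions are refunded, and the deviator ends with 24, which is less than 24 − 7 + 26 = 43. Contributing more than 7 just wastes the excess. So contributing exactly 7 is a best response.
Each player's payoff: 24 − 7 + 26 = 43.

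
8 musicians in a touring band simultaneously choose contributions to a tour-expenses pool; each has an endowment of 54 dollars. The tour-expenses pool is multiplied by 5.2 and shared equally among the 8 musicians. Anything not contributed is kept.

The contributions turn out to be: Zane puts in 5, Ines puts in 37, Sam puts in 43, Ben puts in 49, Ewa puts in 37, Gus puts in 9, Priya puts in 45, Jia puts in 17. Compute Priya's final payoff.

166.30 dollars

Total contributed: 5 + 37 + 43 + 49 + 37 + 9 + 45 + 17 = 242.
Each receives 5.2 × 242 / 8 = 157.30 from the tour-expenses pool.
Priya keeps 54 − 45 = 9, so Priya's payoff is 9 + 157.30 = 166.30.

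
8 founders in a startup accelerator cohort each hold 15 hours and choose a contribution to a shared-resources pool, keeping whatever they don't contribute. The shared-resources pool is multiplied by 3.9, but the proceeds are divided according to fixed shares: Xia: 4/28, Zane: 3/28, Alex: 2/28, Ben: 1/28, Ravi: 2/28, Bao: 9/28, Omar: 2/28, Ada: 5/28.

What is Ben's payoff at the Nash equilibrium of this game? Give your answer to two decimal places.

17.09 hours

Each unit j contributes comes back to j as 3.9 × (j's share), so j prefers to contribute only if that share exceeds 1/3.9 = 0.2564; otherwise keeping the unit dominates.
Bao alone (share 9/28) is above the threshold, contributing 15; the remaining 7 contribute 0. Total contributed: 15.
Ben keeps 15 and receives 3.9 × 15 × 1/28 = 2.09 from the shared-resources pool, for a payoff of 17.09.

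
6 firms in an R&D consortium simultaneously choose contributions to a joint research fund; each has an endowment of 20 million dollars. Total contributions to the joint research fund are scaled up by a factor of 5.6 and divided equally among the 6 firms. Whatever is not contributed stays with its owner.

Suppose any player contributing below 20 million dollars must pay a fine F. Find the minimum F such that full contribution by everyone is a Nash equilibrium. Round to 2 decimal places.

1.33 million dollars

Given the others contribute fully, the best deviation is to contribute 0 (any partial contribution still incurs the fine and gives up units whose private return 0.9333 is below 1).
Deviating from 20 to 0 saves 20 million dollars but forfeits the deviator's share of the drop in the joint research fund: 5.6/6 × 20 = 18.67.
So the deviation gain is 20 − 18.67 = 1.33, and the fine must be at least 1.33 million dollars to wipe it out.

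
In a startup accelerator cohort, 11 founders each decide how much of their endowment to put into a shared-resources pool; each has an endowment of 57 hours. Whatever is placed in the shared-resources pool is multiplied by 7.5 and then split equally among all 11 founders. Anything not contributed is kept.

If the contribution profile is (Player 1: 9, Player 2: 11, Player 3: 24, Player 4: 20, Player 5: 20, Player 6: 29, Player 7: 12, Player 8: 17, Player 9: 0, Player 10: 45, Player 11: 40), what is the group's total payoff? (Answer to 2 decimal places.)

2102.50 hours

Total contributed: 9 + 11 + 24 + 20 + 20 + 29 + 12 + 17 + 0 + 45 + 40 = 227; total kept: 11 × 57 − 227 = 400.
The shared-resources pool pays out 7.5 × 227 = 1702.50 in aggregate.
Group total = 400 + 1702.50 = 2102.50.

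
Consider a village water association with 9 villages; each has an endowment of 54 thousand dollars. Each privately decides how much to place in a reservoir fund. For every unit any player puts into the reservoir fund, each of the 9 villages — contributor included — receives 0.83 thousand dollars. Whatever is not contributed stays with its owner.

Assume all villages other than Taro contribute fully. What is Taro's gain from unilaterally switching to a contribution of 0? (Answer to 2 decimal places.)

Switching from a contribution of 54 to 0 lets Taro keep an extra 54 thousand dollars, but lowers the reservoir fund by 54, which costs Taro their own share of that drop: 0.83 × 54 = 44.82.
Net gain = 54 − 44.82 = 9.18. The private return per contributed unit (0.83) is below 1, so free-riding is indeed the best response regardless of what the others do.

9.18 thousand dollars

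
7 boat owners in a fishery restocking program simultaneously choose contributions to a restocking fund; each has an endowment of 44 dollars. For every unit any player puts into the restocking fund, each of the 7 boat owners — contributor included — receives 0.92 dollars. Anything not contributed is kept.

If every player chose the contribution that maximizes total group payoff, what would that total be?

Each contributed unit returns 6.440 to the group as a whole (0.92 to each of 7 players), which exceeds 1, so the social optimum is full contribution: group total = 6.440 × 308 = 1983.52.

1983.52 dollars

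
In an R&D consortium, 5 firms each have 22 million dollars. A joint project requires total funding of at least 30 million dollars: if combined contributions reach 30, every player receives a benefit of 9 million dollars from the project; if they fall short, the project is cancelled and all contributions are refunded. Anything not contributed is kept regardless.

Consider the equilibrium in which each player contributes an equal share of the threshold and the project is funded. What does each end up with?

Equal share of the threshold: 30/5 = 6.
At this profile no one gains by cutting their contribution: any cut drops the total below 30, the project is cancelled, contributions are refunded, and the deviator ends with 22, which is less than 22 − 6 + 9 = 25. Contributing more than 6 just wastes the excess. So contributing exactly 6 is a best response.
Each player's payoff: 22 − 6 + 9 = 25.

25 million dollars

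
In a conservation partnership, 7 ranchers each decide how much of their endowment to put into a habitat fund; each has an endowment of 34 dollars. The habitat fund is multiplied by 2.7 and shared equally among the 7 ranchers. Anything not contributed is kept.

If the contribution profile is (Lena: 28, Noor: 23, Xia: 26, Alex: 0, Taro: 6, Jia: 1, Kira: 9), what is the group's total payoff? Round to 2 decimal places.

Total contributed: 28 + 23 + 26 + 0 + 6 + 1 + 9 = 93; total kept: 7 × 34 − 93 = 145.
The habitat fund pays out 2.7 × 93 = 251.10 in aggregate.
Group total = 145 + 251.10 = 396.10.

396.10 dollars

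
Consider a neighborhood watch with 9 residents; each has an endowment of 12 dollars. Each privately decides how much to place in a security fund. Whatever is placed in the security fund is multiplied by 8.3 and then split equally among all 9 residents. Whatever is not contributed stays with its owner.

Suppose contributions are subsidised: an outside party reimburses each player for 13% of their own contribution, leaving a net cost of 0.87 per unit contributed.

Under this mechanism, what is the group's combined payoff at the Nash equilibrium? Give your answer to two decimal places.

910.44 dollars

With the mechanism, a contributed unit returns (8.3/9) / 0.87 = 1.0600 per unit of net cost to the contributor — now above 1 — so contributing fully is weakly dominant for every player.
So the Nash equilibrium is full contribution by all 9; the group earns 9 × (12 × 0.13 + 8.3 × 12) = 910.44.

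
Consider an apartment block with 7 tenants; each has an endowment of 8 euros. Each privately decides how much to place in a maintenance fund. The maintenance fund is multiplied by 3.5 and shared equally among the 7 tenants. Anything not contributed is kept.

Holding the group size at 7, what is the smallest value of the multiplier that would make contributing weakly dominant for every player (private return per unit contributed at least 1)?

A contributed unit returns (multiplier)/7 to its contributor.
This reaches 1 exactly when the multiplier is 7.

7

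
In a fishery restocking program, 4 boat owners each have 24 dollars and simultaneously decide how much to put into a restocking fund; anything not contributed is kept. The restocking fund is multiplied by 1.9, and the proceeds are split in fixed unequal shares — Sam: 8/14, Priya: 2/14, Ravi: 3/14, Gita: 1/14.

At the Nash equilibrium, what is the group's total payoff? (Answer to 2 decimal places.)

Each unit j contributes comes back to j as 1.9 × (j's share), so j prefers to contribute only if that share exceeds 1/1.9 = 0.5263; otherwise keeping the unit dominates.
The only share above 0.5263 is Sam's 8/14, contributing 24; the remaining 3 contribute 0. Total contributed: 24.
The restocking fund pays out 1.9 × 24 = 45.60 in total (split across the unequal shares, but the aggregate is all that matters for the group sum).
The 3 free-riders keep 24 each, adding 72. Group total = 72 + 45.60 = 117.60.

117.60 dollars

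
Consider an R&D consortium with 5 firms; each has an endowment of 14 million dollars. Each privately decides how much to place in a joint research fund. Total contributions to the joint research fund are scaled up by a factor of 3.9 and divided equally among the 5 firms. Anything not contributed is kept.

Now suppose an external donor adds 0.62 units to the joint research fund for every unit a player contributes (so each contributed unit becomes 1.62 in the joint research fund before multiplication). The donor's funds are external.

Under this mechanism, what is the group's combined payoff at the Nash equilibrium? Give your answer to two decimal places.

Under the mechanism each unit contributed yields 3.9 × 1.62 / 5 = 1.2636 back to its contributor per unit of net cost, which exceeds 1, making full contribution the dominant choice for everyone.
So the Nash equilibrium is full contribution by all 5; the group earns 3.9 × 1.62 × 70 = 442.26.

442.26 million dollars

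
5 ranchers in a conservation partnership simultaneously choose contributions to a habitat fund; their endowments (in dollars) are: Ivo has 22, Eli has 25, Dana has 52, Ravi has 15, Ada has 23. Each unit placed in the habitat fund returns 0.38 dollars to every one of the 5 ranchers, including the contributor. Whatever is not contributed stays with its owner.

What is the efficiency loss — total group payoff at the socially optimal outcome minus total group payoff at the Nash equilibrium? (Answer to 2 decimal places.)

The private return per contributed unit is 0.38 < 1 for everyone, so the Nash equilibrium is zero contribution and the group total is Σ E_j = 22 + 25 + 52 + 15 + 23 = 137.
Each contributed unit returns 1.900 to the group, so the social optimum is full contribution by everyone: group total = 1.900 × 137 = 260.30.
Efficiency loss = (1.900 − 1) × 137 = 123.30.

123.30 dollars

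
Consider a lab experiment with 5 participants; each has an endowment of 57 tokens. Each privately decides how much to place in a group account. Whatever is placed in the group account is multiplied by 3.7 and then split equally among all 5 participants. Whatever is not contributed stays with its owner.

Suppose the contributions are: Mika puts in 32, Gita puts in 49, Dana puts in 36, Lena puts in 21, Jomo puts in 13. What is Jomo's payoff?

Total contributed: 32 + 49 + 36 + 21 + 13 = 151.
Each receives 3.7 × 151 / 5 = 111.74 from the group account.
Jomo keeps 57 − 13 = 44, so Jomo's payoff is 44 + 111.74 = 155.74.

155.74 tokens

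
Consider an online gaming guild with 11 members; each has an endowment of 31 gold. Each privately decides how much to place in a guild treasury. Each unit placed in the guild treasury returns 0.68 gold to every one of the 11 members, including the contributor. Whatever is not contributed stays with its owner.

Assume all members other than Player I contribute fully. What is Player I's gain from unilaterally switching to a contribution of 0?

9.92 gold

Switching from a contribution of 31 to 0 lets Player I keep an extra 31 gold, but lowers the guild treasury by 31, which costs Player I their own share of that drop: 0.68 × 31 = 21.08.
Net gain = 31 − 21.08 = 9.92. The private return per contributed unit (0.68) is below 1, so free-riding is indeed the best response regardless of what the others do.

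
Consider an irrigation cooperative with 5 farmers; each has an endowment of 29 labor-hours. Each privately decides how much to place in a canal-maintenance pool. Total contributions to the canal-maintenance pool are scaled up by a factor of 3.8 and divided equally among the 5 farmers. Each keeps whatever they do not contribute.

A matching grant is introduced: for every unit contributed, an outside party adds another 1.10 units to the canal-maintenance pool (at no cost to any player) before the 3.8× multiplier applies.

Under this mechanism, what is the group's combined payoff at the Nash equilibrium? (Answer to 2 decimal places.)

1157.10 labor-hours

Under the mechanism each unit contributed yields 3.8 × 2.10 / 5 = 1.5960 back to its contributor per unit of net cost, which exceeds 1, making full contribution the dominant choice for everyone.
So the Nash equilibrium is full contribution by all 5; the group earns 3.8 × 2.10 × 145 = 1157.10.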